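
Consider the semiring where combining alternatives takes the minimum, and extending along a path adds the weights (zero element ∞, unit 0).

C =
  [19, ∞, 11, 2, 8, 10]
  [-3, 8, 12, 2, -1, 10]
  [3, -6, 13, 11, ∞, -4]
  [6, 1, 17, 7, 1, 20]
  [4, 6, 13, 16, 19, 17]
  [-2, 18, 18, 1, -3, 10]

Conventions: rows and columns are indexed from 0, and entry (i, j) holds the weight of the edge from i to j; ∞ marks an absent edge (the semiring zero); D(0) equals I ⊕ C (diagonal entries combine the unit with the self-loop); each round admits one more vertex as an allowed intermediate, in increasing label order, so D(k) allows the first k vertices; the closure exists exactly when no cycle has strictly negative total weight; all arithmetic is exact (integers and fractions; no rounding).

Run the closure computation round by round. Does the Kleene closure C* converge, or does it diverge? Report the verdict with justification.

D(0):
  [0, ∞, 11, 2, 8, 10]
  [-3, 0, 12, 2, -1, 10]
  [3, -6, 0, 11, ∞, -4]
  [6, 1, 17, 0, 1, 20]
  [4, 6, 13, 16, 0, 17]
  [-2, 18, 18, 1, -3, 0]
D(1):
  [0, ∞, 11, 2, 8, 10]
  [-3, 0, 8, -1, -1, 7]
  [3, -6, 0, 5, 11, -4]
  [6, 1, 17, 0, 1, 16]
  [4, 6, 13, 6, 0, 14]
  [-2, 18, 9, 0, -3, 0]
D(2):
  [0, ∞, 11, 2, 8, 10]
  [-3, 0, 8, -1, -1, 7]
  [-9, -6, 0, -7, -7, -4]
  [-2, 1, 9, 0, 0, 8]
  [3, 6, 13, 5, 0, 13]
  [-2, 18, 9, 0, -3, 0]
D(3):
  [0, 5, 11, 2, 4, 7]
  [-3, 0, 8, -1, -1, 4]
  [-9, -6, 0, -7, -7, -4]
  [-2, 1, 9, 0, 0, 5]
  [3, 6, 13, 5, 0, 9]
  [-2, 3, 9, 0, -3, 0]
D(4):
  [0, 3, 11, 2, 2, 7]
  [-3, 0, 8, -1, -1, 4]
  [-9, -6, 0, -7, -7, -4]
  [-2, 1, 9, 0, 0, 5]
  [3, 6, 13, 5, 0, 9]
  [-2, 1, 9, 0, -3, 0]
D(5):
  [0, 3, 11, 2, 2, 7]
  [-3, 0, 8, -1, -1, 4]
  [-9, -6, 0, -7, -7, -4]
  [-2, 1, 9, 0, 0, 5]
  [3, 6, 13, 5, 0, 9]
  [-2, 1, 9, 0, -3, 0]
D(6):
  [0, 3, 11, 2, 2, 7]
  [-3, 0, 8, -1, -1, 4]
  [-9, -6, 0, -7, -7, -4]
  [-2, 1, 9, 0, 0, 5]
  [3, 6, 13, 5, 0, 9]
  [-2, 1, 9, 0, -3, 0]
Key observation: every diagonal entry stays at the unit through all rounds, so no improving cycle exists.
Answer: CONVERGES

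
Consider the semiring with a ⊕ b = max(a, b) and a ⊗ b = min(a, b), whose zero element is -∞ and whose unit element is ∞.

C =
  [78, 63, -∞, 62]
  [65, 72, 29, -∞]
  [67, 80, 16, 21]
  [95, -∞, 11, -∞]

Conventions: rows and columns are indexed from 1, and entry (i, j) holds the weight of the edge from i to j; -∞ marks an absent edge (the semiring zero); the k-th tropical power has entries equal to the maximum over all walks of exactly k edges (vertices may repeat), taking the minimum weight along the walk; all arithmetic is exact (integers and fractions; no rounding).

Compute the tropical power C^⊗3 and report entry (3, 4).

C^⊗2:
  [78, 63, 29, 62]
  [65, 72, 29, 62]
  [67, 72, 29, 62]
  [78, 63, 11, 62]
C^⊗3:
  [78, 63, 29, 62]
  [65, 72, 29, 62]
  [67, 72, 29, 62]
  [78, 63, 29, 62]
Key observation: the optimum is the walk 3->1->1->4, with weight 67 min 78 min 62 = 62.
Optimal value attained by: walk 3->1->1->4.
Answer: (C^⊗3)[3][4] = 62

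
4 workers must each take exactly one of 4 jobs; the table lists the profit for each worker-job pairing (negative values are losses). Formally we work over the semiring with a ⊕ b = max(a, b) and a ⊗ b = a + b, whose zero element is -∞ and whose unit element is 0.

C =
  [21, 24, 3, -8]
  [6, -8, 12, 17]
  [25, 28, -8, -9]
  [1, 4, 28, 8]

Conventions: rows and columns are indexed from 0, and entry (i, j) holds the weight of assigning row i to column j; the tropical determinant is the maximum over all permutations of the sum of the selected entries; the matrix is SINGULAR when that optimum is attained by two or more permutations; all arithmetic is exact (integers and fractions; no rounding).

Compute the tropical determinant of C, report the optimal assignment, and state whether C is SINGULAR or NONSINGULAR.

σ = (0, 1, 2, 3): 21 + (-8) + (-8) + 8 = 13
σ = (0, 1, 3, 2): 21 + (-8) + (-9) + 28 = 32
σ = (0, 2, 1, 3): 21 + 12 + 28 + 8 = 69
σ = (0, 2, 3, 1): 21 + 12 + (-9) + 4 = 28
σ = (0, 3, 1, 2): 21 + 17 + 28 + 28 = 94
σ = (0, 3, 2, 1): 21 + 17 + (-8) + 4 = 34
σ = (1, 0, 2, 3): 24 + 6 + (-8) + 8 = 30
σ = (1, 0, 3, 2): 24 + 6 + (-9) + 28 = 49
σ = (1, 2, 0, 3): 24 + 12 + 25 + 8 = 69
σ = (1, 2, 3, 0): 24 + 12 + (-9) + 1 = 28
σ = (1, 3, 0, 2): 24 + 17 + 25 + 28 = 94
σ = (1, 3, 2, 0): 24 + 17 + (-8) + 1 = 34
σ = (2, 0, 1, 3): 3 + 6 + 28 + 8 = 45
σ = (2, 0, 3, 1): 3 + 6 + (-9) + 4 = 4
σ = (2, 1, 0, 3): 3 + (-8) + 25 + 8 = 28
σ = (2, 1, 3, 0): 3 + (-8) + (-9) + 1 = -13
σ = (2, 3, 0, 1): 3 + 17 + 25 + 4 = 49
σ = (2, 3, 1, 0): 3 + 17 + 28 + 1 = 49
σ = (3, 0, 1, 2): (-8) + 6 + 28 + 28 = 54
σ = (3, 0, 2, 1): (-8) + 6 + (-8) + 4 = -6
σ = (3, 1, 0, 2): (-8) + (-8) + 25 + 28 = 37
σ = (3, 1, 2, 0): (-8) + (-8) + (-8) + 1 = -23
σ = (3, 2, 0, 1): (-8) + 12 + 25 + 4 = 33
σ = (3, 2, 1, 0): (-8) + 12 + 28 + 1 = 33
Optimal value attained by: σ = (0, 3, 1, 2).
Answer: det⊕(C) = 94; verdict: SINGULAR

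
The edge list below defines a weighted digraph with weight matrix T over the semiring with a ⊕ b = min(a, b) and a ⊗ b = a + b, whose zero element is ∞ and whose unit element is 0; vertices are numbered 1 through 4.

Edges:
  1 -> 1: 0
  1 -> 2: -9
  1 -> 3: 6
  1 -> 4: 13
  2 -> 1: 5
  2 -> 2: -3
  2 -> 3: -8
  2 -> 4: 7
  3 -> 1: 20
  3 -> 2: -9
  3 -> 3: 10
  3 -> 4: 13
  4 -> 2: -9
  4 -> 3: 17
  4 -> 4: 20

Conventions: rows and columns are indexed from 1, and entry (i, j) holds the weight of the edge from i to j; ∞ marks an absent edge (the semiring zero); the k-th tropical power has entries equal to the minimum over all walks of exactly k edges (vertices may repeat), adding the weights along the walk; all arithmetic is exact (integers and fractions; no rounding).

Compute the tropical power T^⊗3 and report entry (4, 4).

T^⊗2:
  [-4, -12, -17, -2]
  [2, -17, -11, 4]
  [-4, -12, -17, -2]
  [-4, -12, -17, -2]
T^⊗3:
  [-7, -26, -20, -5]
  [-12, -20, -25, -10]
  [-7, -26, -20, -5]
  [-7, -26, -20, -5]
Key observation: the optimum is the walk 4->2->2->4, with weight (-9) + (-3) + 7 = -5.
Optimal value attained by: walk 4->2->2->4.
Answer: (T^⊗3)[4][4] = -5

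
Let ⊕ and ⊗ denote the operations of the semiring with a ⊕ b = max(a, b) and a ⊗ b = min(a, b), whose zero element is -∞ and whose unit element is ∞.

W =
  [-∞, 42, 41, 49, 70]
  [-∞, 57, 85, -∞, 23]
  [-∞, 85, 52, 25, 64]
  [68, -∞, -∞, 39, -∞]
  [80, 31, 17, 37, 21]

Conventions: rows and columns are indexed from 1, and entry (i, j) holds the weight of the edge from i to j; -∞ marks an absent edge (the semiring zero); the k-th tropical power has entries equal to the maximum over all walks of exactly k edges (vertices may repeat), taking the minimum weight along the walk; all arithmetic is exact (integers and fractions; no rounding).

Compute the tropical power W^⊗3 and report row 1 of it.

W^⊗2:
  [70, 42, 42, 39, 41]
  [23, 85, 57, 25, 64]
  [64, 57, 85, 37, 52]
  [39, 42, 41, 49, 68]
  [37, 42, 41, 49, 70]
W^⊗3:
  [41, 42, 42, 49, 70]
  [64, 57, 85, 37, 57]
  [52, 85, 57, 49, 64]
  [68, 42, 42, 39, 41]
  [70, 42, 42, 39, 41]
Answer: row 1 of W^⊗3 = [41, 42, 42, 49, 70]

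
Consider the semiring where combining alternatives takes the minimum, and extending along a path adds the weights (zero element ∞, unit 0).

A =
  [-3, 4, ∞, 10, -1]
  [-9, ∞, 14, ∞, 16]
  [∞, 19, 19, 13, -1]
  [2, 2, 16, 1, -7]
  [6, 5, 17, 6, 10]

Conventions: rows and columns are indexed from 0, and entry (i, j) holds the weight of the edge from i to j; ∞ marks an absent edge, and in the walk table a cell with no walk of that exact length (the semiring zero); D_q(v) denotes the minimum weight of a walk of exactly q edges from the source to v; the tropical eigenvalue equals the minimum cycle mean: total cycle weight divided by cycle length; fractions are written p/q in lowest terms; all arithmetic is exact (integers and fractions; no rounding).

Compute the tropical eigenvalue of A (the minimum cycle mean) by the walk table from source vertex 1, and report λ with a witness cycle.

q=0: [∞, 0, ∞, ∞, ∞]
q=1: [-9, ∞, 14, ∞, 16]
q=2: [-12, -5, 33, 1, -10]
q=3: [-15, -8, 7, -4, -13]
q=4: [-18, -11, 4, -7, -16]
q=5: [-21, -14, 1, -10, -19]
Optimal cycle mean attained by: cycle 0->0, total (-3), length 1.
Answer: λ = -3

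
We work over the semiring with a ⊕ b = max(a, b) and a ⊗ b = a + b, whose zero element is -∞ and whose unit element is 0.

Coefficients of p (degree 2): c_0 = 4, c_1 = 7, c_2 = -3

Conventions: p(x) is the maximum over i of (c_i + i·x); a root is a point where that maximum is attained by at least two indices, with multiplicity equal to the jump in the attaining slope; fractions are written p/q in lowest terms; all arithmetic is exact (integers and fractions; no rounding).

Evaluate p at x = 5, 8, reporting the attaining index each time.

p(5) = max(4+0·5=4, 7+1·5=12, -3+2·5=7) = 12 (attained by i=1)
p(8) = max(4+0·8=4, 7+1·8=15, -3+2·8=13) = 15 (attained by i=1)
Answer: p(5) = 12; p(8) = 15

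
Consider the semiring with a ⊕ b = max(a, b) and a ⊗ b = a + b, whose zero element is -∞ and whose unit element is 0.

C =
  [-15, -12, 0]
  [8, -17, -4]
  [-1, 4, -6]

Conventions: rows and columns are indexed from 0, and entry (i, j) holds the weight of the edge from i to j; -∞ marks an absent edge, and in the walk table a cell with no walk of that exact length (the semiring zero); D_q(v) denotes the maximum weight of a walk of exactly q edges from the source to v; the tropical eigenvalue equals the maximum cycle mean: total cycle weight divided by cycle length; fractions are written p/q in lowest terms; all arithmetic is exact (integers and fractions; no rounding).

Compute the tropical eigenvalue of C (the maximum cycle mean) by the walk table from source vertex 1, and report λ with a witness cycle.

q=0: [-∞, 0, -∞]
q=1: [8, -17, -4]
q=2: [-5, 0, 8]
q=3: [8, 12, 2]
Optimal cycle mean attained by: cycle 0->2->1->0, total 0 + 4 + 8, length 3.
Answer: λ = 4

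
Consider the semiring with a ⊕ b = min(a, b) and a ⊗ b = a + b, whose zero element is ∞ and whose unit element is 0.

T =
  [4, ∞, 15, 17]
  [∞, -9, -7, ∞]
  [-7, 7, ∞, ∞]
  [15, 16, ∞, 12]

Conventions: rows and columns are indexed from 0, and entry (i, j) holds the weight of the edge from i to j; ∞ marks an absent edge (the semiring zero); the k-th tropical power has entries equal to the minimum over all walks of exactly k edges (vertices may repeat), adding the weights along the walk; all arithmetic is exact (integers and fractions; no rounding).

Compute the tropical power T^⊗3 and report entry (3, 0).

T^⊗2:
  [8, 22, 19, 21]
  [-14, -18, -16, ∞]
  [-3, -2, 0, 10]
  [19, 7, 9, 24]
T^⊗3:
  [12, 13, 15, 25]
  [-23, -27, -25, 3]
  [-7, -11, -9, 14]
  [2, -2, 0, 36]
Key observation: the optimum is the walk 3->1->2->0, with weight 16 + (-7) + (-7) = 2.
Optimal value attained by: walk 3->1->2->0.
Answer: (T^⊗3)[3][0] = 2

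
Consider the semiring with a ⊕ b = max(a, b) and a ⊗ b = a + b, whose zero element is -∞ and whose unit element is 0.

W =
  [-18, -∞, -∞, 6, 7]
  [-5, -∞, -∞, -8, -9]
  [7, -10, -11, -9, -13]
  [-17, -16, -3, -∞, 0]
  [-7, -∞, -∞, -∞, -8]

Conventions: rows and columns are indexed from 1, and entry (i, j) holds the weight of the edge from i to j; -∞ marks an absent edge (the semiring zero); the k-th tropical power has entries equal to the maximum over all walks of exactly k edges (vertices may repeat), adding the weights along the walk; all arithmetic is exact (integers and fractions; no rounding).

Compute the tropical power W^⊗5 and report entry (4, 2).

W^⊗2:
  [0, -10, 3, -12, 6]
  [-16, -24, -11, 1, 2]
  [-4, -21, -12, 13, 14]
  [4, -13, -14, -11, -8]
  [-15, -∞, -∞, -1, 0]
W^⊗3:
  [10, -7, -8, 6, 7]
  [-4, -15, -2, -10, 1]
  [7, -3, 10, 2, 13]
  [-7, -24, -14, 10, 11]
  [-7, -17, -4, -9, -1]
W^⊗4:
  [0, -10, 3, 16, 17]
  [5, -12, -13, 2, 3]
  [17, 0, -1, 13, 14]
  [4, -6, 7, -1, 10]
  [3, -14, -12, -1, 0]
W^⊗5:
  [10, 0, 13, 6, 16]
  [-4, -14, -1, 11, 12]
  [7, -3, 10, 23, 24]
  [14, -3, -4, 10, 11]
  [-5, -17, -4, 9, 10]
Key observation: the optimum is the walk 4->3->1->4->3->2, with weight (-3) + 7 + 6 + (-3) + (-10) = -3.
Optimal value attained by: walk 4->3->1->4->3->2.
Answer: (W^⊗5)[4][2] = -3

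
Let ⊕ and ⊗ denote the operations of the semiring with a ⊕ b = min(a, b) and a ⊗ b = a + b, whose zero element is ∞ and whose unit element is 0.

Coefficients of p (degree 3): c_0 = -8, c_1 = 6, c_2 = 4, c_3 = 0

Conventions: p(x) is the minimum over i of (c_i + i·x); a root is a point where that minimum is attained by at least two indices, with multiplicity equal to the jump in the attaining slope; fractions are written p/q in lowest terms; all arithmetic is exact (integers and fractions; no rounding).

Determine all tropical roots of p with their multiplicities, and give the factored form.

hull edge (i=0, c=-8) to (i=3, c=0): slope 8/3, span 3
Factored form: p(x) = 0 ⊗ (x ⊕ (-8/3)) ⊗ (x ⊕ (-8/3)) ⊗ (x ⊕ (-8/3))
Answer: roots = -8/3 (mult 3)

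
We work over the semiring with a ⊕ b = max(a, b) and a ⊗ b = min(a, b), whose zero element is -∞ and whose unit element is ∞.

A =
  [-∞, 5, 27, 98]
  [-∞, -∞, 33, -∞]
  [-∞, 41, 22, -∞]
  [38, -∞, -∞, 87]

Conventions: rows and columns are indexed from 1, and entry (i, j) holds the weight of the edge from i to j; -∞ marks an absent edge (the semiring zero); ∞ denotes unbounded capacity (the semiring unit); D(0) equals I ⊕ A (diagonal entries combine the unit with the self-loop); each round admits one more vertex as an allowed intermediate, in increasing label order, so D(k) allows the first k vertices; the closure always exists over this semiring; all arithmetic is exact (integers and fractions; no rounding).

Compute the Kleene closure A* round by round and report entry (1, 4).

D(0):
  [∞, 5, 27, 98]
  [-∞, ∞, 33, -∞]
  [-∞, 41, ∞, -∞]
  [38, -∞, -∞, ∞]
D(1):
  [∞, 5, 27, 98]
  [-∞, ∞, 33, -∞]
  [-∞, 41, ∞, -∞]
  [38, 5, 27, ∞]
D(2):
  [∞, 5, 27, 98]
  [-∞, ∞, 33, -∞]
  [-∞, 41, ∞, -∞]
  [38, 5, 27, ∞]
D(3):
  [∞, 27, 27, 98]
  [-∞, ∞, 33, -∞]
  [-∞, 41, ∞, -∞]
  [38, 27, 27, ∞]
D(4):
  [∞, 27, 27, 98]
  [-∞, ∞, 33, -∞]
  [-∞, 41, ∞, -∞]
  [38, 27, 27, ∞]
Answer: A*[1][4] = 98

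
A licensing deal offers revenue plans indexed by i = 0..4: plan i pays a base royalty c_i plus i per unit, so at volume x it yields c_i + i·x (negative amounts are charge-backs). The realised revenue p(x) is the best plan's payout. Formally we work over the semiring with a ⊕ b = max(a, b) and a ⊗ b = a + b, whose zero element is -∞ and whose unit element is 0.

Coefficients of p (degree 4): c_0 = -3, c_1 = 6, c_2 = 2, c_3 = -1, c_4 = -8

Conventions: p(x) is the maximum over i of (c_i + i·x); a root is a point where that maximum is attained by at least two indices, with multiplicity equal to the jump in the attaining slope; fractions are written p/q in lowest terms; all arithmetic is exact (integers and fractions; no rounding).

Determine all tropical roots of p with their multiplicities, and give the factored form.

hull edge (i=0, c=-3) to (i=1, c=6): slope 9, span 1
hull edge (i=1, c=6) to (i=3, c=-1): slope -7/2, span 2
hull edge (i=3, c=-1) to (i=4, c=-8): slope -7, span 1
Factored form: p(x) = -8 ⊗ (x ⊕ (-9)) ⊗ (x ⊕ 7/2) ⊗ (x ⊕ 7/2) ⊗ (x ⊕ 7)
Answer: roots = -9 (mult 1), 7/2 (mult 2), 7 (mult 1)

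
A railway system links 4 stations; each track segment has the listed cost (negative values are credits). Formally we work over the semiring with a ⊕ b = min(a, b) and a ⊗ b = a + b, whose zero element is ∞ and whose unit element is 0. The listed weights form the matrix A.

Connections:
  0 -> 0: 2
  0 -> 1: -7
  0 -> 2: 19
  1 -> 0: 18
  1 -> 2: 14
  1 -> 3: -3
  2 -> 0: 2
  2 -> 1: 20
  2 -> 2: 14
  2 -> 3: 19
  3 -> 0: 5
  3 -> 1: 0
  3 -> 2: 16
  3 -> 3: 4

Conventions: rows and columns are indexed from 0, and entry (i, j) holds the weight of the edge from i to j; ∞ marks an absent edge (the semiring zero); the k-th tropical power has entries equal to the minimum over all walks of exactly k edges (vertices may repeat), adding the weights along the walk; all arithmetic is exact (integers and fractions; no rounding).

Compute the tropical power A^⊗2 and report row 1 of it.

A^⊗2:
  [4, -5, 7, -10]
  [2, -3, 13, 1]
  [4, -5, 21, 17]
  [7, -2, 14, -3]
Answer: row 1 of A^⊗2 = [2, -3, 13, 1]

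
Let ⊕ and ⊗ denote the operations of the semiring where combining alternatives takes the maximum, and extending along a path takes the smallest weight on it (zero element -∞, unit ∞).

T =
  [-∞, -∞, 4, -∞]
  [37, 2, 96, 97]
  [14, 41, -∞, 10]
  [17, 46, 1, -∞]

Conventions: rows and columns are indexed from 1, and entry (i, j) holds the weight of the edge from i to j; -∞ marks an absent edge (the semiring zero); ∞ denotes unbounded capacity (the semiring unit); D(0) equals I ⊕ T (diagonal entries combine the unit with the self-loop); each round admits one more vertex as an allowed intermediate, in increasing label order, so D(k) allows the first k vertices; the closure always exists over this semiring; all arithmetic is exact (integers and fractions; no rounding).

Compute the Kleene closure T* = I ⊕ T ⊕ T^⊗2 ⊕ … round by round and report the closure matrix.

D(0):
  [∞, -∞, 4, -∞]
  [37, ∞, 96, 97]
  [14, 41, ∞, 10]
  [17, 46, 1, ∞]
D(1):
  [∞, -∞, 4, -∞]
  [37, ∞, 96, 97]
  [14, 41, ∞, 10]
  [17, 46, 4, ∞]
D(2):
  [∞, -∞, 4, -∞]
  [37, ∞, 96, 97]
  [37, 41, ∞, 41]
  [37, 46, 46, ∞]
D(3):
  [∞, 4, 4, 4]
  [37, ∞, 96, 97]
  [37, 41, ∞, 41]
  [37, 46, 46, ∞]
D(4):
  [∞, 4, 4, 4]
  [37, ∞, 96, 97]
  [37, 41, ∞, 41]
  [37, 46, 46, ∞]
Answer: T* = [[∞, 4, 4, 4], [37, ∞, 96, 97], [37, 41, ∞, 41], [37, 46, 46, ∞]]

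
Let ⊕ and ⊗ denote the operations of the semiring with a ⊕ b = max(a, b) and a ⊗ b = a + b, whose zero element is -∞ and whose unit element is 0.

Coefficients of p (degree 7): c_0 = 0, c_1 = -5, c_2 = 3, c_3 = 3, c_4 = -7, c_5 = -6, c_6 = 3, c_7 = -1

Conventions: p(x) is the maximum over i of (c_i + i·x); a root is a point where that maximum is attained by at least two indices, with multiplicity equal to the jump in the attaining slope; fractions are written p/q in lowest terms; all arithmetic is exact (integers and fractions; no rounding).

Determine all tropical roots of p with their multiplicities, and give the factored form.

hull edge (i=0, c=0) to (i=2, c=3): slope 3/2, span 2
hull edge (i=2, c=3) to (i=6, c=3): slope 0, span 4
hull edge (i=6, c=3) to (i=7, c=-1): slope -4, span 1
Factored form: p(x) = -1 ⊗ (x ⊕ (-3/2)) ⊗ (x ⊕ (-3/2)) ⊗ (x ⊕ 0) ⊗ (x ⊕ 0) ⊗ (x ⊕ 0) ⊗ (x ⊕ 0) ⊗ (x ⊕ 4)
Answer: roots = -3/2 (mult 2), 0 (mult 4), 4 (mult 1)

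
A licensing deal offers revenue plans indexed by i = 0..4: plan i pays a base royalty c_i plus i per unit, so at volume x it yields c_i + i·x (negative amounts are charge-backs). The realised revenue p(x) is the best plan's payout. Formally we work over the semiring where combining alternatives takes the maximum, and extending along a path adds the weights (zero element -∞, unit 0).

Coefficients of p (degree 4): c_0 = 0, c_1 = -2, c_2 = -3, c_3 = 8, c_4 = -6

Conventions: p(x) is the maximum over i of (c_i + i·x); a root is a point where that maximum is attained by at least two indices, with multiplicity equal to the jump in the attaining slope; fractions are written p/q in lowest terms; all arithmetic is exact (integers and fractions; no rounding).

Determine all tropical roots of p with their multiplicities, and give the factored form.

hull edge (i=0, c=0) to (i=3, c=8): slope 8/3, span 3
hull edge (i=3, c=8) to (i=4, c=-6): slope -14, span 1
Factored form: p(x) = -6 ⊗ (x ⊕ (-8/3)) ⊗ (x ⊕ (-8/3)) ⊗ (x ⊕ (-8/3)) ⊗ (x ⊕ 14)
Answer: roots = -8/3 (mult 3), 14 (mult 1)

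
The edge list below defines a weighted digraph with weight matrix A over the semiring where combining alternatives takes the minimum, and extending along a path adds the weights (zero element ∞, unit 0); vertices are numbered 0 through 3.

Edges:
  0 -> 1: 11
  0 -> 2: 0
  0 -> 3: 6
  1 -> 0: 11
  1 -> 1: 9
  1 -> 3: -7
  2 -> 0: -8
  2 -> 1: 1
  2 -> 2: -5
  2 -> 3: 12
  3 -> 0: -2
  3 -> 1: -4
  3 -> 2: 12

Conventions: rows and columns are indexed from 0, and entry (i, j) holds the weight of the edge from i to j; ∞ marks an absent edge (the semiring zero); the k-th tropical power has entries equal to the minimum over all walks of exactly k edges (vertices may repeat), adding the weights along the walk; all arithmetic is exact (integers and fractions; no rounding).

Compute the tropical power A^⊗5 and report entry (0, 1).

A^⊗2:
  [-8, 1, -5, 4]
  [-9, -11, 5, 2]
  [-13, -4, -10, -6]
  [4, 5, -2, -11]
A^⊗3:
  [-13, -4, -10, -6]
  [-3, -2, -9, -18]
  [-18, -10, -15, -11]
  [-13, -15, -7, -2]
A^⊗4:
  [-18, -10, -15, -11]
  [-20, -22, -14, -9]
  [-23, -15, -20, -17]
  [-15, -6, -13, -22]
A^⊗5:
  [-23, -15, -20, -17]
  [-22, -13, -20, -29]
  [-28, -21, -25, -22]
  [-24, -26, -18, -13]
Key observation: the optimum is the walk 0->2->2->1->3->1, with weight 0 + (-5) + 1 + (-7) + (-4) = -15.
Optimal value attained by: walk 0->2->2->1->3->1.
Answer: (A^⊗5)[0][1] = -15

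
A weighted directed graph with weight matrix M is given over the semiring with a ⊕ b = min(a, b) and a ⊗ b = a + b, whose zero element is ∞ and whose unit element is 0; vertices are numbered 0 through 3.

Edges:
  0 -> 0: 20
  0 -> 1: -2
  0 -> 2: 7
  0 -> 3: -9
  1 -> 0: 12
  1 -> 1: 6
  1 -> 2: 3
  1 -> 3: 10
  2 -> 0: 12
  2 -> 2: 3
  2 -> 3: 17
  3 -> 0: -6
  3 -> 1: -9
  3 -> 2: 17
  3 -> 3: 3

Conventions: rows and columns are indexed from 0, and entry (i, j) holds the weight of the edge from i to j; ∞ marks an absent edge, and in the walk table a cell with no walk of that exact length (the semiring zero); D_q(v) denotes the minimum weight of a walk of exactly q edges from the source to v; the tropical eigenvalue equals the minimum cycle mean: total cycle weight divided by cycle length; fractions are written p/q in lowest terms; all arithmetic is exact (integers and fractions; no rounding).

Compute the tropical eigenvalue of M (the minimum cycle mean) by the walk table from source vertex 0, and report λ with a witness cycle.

q=0: [0, ∞, ∞, ∞]
q=1: [20, -2, 7, -9]
q=2: [-15, -18, 1, -6]
q=3: [-12, -17, -15, -24]
q=4: [-30, -33, -14, -21]
Optimal cycle mean attained by: cycle 0->3->0, total (-9) + (-6), length 2.
Answer: λ = -15/2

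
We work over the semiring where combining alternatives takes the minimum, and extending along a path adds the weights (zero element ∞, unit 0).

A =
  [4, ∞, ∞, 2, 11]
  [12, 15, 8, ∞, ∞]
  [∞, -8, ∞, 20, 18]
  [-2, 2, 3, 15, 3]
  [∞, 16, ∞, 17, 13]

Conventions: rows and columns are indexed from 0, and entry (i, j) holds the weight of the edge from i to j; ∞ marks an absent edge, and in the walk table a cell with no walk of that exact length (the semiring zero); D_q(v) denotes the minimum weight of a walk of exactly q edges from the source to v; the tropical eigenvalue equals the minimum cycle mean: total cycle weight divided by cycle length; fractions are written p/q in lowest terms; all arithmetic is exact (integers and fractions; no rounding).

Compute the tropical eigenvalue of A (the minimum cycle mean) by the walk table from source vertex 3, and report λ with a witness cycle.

q=0: [∞, ∞, ∞, 0, ∞]
q=1: [-2, 2, 3, 15, 3]
q=2: [2, -5, 10, 0, 9]
q=3: [-2, 2, 3, 4, 3]
q=4: [2, -5, 7, 0, 7]
q=5: [-2, -1, 3, 4, 3]
Optimal cycle mean attained by: cycle 0->3->0, total 2 + (-2), length 2.
Answer: λ = 0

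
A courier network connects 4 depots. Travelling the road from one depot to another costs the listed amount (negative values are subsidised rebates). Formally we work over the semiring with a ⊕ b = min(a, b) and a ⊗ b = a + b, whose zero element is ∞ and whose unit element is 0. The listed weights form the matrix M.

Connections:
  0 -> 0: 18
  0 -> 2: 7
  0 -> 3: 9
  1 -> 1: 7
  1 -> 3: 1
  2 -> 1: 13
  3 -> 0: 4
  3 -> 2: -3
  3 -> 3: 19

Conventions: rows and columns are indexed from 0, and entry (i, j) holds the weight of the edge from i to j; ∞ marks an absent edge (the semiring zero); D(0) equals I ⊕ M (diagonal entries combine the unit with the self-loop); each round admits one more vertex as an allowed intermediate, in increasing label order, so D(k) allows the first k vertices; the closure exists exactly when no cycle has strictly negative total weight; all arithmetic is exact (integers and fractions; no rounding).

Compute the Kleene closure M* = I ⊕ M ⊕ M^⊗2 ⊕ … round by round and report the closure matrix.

D(0):
  [0, ∞, 7, 9]
  [∞, 0, ∞, 1]
  [∞, 13, 0, ∞]
  [4, ∞, -3, 0]
D(1):
  [0, ∞, 7, 9]
  [∞, 0, ∞, 1]
  [∞, 13, 0, ∞]
  [4, ∞, -3, 0]
D(2):
  [0, ∞, 7, 9]
  [∞, 0, ∞, 1]
  [∞, 13, 0, 14]
  [4, ∞, -3, 0]
D(3):
  [0, 20, 7, 9]
  [∞, 0, ∞, 1]
  [∞, 13, 0, 14]
  [4, 10, -3, 0]
D(4):
  [0, 19, 6, 9]
  [5, 0, -2, 1]
  [18, 13, 0, 14]
  [4, 10, -3, 0]
Answer: M* = [[0, 19, 6, 9], [5, 0, -2, 1], [18, 13, 0, 14], [4, 10, -3, 0]]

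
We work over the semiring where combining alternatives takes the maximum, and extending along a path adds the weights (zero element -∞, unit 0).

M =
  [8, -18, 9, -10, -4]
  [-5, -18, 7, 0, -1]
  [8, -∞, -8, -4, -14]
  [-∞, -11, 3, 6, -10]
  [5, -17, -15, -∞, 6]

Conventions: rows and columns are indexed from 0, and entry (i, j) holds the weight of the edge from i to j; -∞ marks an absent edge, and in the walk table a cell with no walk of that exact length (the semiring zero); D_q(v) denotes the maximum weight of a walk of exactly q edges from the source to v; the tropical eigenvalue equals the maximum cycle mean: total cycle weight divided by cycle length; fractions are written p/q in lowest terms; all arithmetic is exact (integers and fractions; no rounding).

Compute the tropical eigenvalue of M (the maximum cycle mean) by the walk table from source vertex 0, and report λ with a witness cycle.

q=0: [0, -∞, -∞, -∞, -∞]
q=1: [8, -18, 9, -10, -4]
q=2: [17, -10, 17, 5, 4]
q=3: [25, -1, 26, 13, 13]
q=4: [34, 7, 34, 22, 21]
q=5: [42, 16, 43, 30, 30]
Optimal cycle mean attained by: cycle 0->2->0, total 9 + 8, length 2.
Answer: λ = 17/2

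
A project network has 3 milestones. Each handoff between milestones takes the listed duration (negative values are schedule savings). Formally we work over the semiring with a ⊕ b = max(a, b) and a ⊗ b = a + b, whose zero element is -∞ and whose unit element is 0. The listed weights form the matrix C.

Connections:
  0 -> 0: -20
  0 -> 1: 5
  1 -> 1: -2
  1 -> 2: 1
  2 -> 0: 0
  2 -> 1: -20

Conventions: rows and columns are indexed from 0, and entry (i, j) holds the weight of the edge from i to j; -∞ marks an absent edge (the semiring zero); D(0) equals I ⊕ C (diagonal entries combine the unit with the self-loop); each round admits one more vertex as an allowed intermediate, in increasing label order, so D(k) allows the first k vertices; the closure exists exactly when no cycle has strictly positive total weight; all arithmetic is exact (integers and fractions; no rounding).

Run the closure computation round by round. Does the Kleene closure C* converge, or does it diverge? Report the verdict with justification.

D(0):
  [0, 5, -∞]
  [-∞, 0, 1]
  [0, -20, 0]
D(1):
  [0, 5, -∞]
  [-∞, 0, 1]
  [0, 5, 0]
Detection: at round 2, diagonal entry (2, 2) turns strictly positive.
Key observation: the cycle 2->0->1->2 has total weight 0 + 5 + 1, which is strictly positive.
Answer: DIVERGES — positive cycle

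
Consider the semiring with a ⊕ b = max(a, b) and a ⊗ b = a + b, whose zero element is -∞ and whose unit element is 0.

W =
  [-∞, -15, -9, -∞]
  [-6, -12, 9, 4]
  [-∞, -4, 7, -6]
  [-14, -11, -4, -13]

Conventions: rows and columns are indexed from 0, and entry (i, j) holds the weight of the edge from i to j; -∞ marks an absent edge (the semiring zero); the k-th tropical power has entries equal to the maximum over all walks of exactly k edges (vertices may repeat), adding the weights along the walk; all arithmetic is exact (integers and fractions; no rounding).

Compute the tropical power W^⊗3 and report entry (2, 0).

W^⊗2:
  [-21, -13, -2, -11]
  [-10, 5, 16, 3]
  [-10, 3, 14, 1]
  [-17, -8, 3, -7]
W^⊗3:
  [-19, -6, 5, -8]
  [-1, 12, 23, 10]
  [-3, 10, 21, 8]
  [-14, -1, 10, -3]
Key observation: the optimum is the walk 2->2->1->0, with weight 7 + (-4) + (-6) = -3.
Optimal value attained by: walk 2->2->1->0.
Answer: (W^⊗3)[2][0] = -3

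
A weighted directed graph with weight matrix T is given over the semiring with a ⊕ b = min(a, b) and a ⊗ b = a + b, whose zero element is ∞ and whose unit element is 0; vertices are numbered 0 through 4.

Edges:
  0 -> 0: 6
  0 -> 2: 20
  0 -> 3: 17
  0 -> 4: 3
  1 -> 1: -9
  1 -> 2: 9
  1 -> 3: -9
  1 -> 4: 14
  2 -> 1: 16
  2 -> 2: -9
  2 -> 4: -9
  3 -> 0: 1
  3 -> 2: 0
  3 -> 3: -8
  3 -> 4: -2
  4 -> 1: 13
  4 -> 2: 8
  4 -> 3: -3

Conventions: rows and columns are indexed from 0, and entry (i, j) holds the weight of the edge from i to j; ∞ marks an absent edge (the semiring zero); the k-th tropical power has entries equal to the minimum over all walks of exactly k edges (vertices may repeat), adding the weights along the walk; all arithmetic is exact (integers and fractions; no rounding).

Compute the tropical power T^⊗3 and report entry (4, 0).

T^⊗2:
  [12, 16, 11, 0, 9]
  [-8, -18, -9, -18, -11]
  [∞, 4, -18, -12, -18]
  [-7, 11, -9, -16, -10]
  [-2, 4, -3, -11, -5]
T^⊗3:
  [1, 7, 0, -8, -2]
  [-17, -27, -18, -27, -20]
  [-11, -5, -27, -21, -27]
  [-15, 2, -18, -24, -18]
  [-10, -5, -12, -19, -13]
Key observation: the optimum is the walk 4->3->3->0, with weight (-3) + (-8) + 1 = -10.
Optimal value attained by: walk 4->3->3->0.
Answer: (T^⊗3)[4][0] = -10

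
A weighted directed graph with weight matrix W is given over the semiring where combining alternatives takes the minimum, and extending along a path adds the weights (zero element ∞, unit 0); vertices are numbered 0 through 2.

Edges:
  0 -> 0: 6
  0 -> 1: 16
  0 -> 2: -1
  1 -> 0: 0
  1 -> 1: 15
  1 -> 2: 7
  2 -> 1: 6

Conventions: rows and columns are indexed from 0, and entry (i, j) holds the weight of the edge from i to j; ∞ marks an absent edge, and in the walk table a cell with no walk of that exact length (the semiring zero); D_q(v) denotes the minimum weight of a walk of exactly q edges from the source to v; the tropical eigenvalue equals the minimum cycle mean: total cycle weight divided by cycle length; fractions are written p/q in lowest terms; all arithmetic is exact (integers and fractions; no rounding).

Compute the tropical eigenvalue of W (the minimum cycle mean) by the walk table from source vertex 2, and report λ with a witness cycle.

q=0: [∞, ∞, 0]
q=1: [∞, 6, ∞]
q=2: [6, 21, 13]
q=3: [12, 19, 5]
Optimal cycle mean attained by: cycle 0->2->1->0, total (-1) + 6 + 0, length 3.
Answer: λ = 5/3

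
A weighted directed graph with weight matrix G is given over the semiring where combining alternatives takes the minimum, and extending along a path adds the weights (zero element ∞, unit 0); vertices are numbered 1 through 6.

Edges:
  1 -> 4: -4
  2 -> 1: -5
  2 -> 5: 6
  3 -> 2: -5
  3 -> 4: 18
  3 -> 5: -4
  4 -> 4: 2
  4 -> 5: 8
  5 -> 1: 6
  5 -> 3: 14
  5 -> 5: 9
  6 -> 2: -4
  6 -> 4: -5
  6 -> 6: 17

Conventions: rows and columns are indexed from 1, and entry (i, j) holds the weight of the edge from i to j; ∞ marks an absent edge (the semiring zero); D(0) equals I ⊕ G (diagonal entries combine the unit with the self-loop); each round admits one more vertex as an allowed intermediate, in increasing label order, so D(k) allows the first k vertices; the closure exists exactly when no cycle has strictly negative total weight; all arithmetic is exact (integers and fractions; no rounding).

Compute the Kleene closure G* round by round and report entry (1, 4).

D(0):
  [0, ∞, ∞, -4, ∞, ∞]
  [-5, 0, ∞, ∞, 6, ∞]
  [∞, -5, 0, 18, -4, ∞]
  [∞, ∞, ∞, 0, 8, ∞]
  [6, ∞, 14, ∞, 0, ∞]
  [∞, -4, ∞, -5, ∞, 0]
D(1):
  [0, ∞, ∞, -4, ∞, ∞]
  [-5, 0, ∞, -9, 6, ∞]
  [∞, -5, 0, 18, -4, ∞]
  [∞, ∞, ∞, 0, 8, ∞]
  [6, ∞, 14, 2, 0, ∞]
  [∞, -4, ∞, -5, ∞, 0]
D(2):
  [0, ∞, ∞, -4, ∞, ∞]
  [-5, 0, ∞, -9, 6, ∞]
  [-10, -5, 0, -14, -4, ∞]
  [∞, ∞, ∞, 0, 8, ∞]
  [6, ∞, 14, 2, 0, ∞]
  [-9, -4, ∞, -13, 2, 0]
D(3):
  [0, ∞, ∞, -4, ∞, ∞]
  [-5, 0, ∞, -9, 6, ∞]
  [-10, -5, 0, -14, -4, ∞]
  [∞, ∞, ∞, 0, 8, ∞]
  [4, 9, 14, 0, 0, ∞]
  [-9, -4, ∞, -13, 2, 0]
D(4):
  [0, ∞, ∞, -4, 4, ∞]
  [-5, 0, ∞, -9, -1, ∞]
  [-10, -5, 0, -14, -6, ∞]
  [∞, ∞, ∞, 0, 8, ∞]
  [4, 9, 14, 0, 0, ∞]
  [-9, -4, ∞, -13, -5, 0]
D(5):
  [0, 13, 18, -4, 4, ∞]
  [-5, 0, 13, -9, -1, ∞]
  [-10, -5, 0, -14, -6, ∞]
  [12, 17, 22, 0, 8, ∞]
  [4, 9, 14, 0, 0, ∞]
  [-9, -4, 9, -13, -5, 0]
D(6):
  [0, 13, 18, -4, 4, ∞]
  [-5, 0, 13, -9, -1, ∞]
  [-10, -5, 0, -14, -6, ∞]
  [12, 17, 22, 0, 8, ∞]
  [4, 9, 14, 0, 0, ∞]
  [-9, -4, 9, -13, -5, 0]
Answer: G*[1][4] = -4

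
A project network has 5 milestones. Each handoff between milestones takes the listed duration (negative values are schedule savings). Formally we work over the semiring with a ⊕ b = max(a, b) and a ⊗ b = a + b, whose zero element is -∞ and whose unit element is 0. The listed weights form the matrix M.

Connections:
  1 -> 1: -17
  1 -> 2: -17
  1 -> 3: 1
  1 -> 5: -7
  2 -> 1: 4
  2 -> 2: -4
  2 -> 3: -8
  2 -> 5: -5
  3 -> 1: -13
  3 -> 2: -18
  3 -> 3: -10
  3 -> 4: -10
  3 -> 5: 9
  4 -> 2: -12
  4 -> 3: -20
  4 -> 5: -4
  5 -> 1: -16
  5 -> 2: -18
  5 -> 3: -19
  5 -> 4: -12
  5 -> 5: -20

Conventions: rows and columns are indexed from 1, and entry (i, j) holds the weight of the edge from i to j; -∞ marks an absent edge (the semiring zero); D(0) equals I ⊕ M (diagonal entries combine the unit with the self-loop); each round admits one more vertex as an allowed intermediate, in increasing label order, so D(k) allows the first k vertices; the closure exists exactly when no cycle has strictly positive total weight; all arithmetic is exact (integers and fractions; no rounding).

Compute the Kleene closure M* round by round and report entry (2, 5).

D(0):
  [0, -17, 1, -∞, -7]
  [4, 0, -8, -∞, -5]
  [-13, -18, 0, -10, 9]
  [-∞, -12, -20, 0, -4]
  [-16, -18, -19, -12, 0]
D(1):
  [0, -17, 1, -∞, -7]
  [4, 0, 5, -∞, -3]
  [-13, -18, 0, -10, 9]
  [-∞, -12, -20, 0, -4]
  [-16, -18, -15, -12, 0]
D(2):
  [0, -17, 1, -∞, -7]
  [4, 0, 5, -∞, -3]
  [-13, -18, 0, -10, 9]
  [-8, -12, -7, 0, -4]
  [-14, -18, -13, -12, 0]
D(3):
  [0, -17, 1, -9, 10]
  [4, 0, 5, -5, 14]
  [-13, -18, 0, -10, 9]
  [-8, -12, -7, 0, 2]
  [-14, -18, -13, -12, 0]
D(4):
  [0, -17, 1, -9, 10]
  [4, 0, 5, -5, 14]
  [-13, -18, 0, -10, 9]
  [-8, -12, -7, 0, 2]
  [-14, -18, -13, -12, 0]
D(5):
  [0, -8, 1, -2, 10]
  [4, 0, 5, 2, 14]
  [-5, -9, 0, -3, 9]
  [-8, -12, -7, 0, 2]
  [-14, -18, -13, -12, 0]
Answer: M*[2][5] = 14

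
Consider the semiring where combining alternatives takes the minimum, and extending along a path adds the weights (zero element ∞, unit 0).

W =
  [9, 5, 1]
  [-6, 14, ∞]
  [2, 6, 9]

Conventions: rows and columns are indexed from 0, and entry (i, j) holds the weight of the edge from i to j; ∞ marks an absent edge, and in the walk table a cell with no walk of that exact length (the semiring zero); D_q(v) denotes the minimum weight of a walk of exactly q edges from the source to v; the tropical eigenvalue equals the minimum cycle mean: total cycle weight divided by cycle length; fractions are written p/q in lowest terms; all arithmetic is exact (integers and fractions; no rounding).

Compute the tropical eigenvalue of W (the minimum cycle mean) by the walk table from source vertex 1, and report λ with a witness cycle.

q=0: [∞, 0, ∞]
q=1: [-6, 14, ∞]
q=2: [3, -1, -5]
q=3: [-7, 1, 4]
Optimal cycle mean attained by: cycle 0->1->0, total 5 + (-6), length 2.
Answer: λ = -1/2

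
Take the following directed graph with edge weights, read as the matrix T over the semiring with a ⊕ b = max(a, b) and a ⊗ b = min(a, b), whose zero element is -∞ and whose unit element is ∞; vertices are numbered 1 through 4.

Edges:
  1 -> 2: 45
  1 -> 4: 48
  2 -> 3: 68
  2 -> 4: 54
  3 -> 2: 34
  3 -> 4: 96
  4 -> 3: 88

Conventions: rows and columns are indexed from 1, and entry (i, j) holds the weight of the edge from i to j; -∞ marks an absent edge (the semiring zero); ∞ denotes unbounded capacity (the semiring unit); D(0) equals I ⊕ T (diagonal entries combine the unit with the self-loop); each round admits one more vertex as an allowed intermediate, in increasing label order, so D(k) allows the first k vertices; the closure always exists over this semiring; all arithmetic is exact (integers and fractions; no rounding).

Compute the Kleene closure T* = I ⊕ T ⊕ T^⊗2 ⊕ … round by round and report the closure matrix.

D(0):
  [∞, 45, -∞, 48]
  [-∞, ∞, 68, 54]
  [-∞, 34, ∞, 96]
  [-∞, -∞, 88, ∞]
D(1):
  [∞, 45, -∞, 48]
  [-∞, ∞, 68, 54]
  [-∞, 34, ∞, 96]
  [-∞, -∞, 88, ∞]
D(2):
  [∞, 45, 45, 48]
  [-∞, ∞, 68, 54]
  [-∞, 34, ∞, 96]
  [-∞, -∞, 88, ∞]
D(3):
  [∞, 45, 45, 48]
  [-∞, ∞, 68, 68]
  [-∞, 34, ∞, 96]
  [-∞, 34, 88, ∞]
D(4):
  [∞, 45, 48, 48]
  [-∞, ∞, 68, 68]
  [-∞, 34, ∞, 96]
  [-∞, 34, 88, ∞]
Answer: T* = [[∞, 45, 48, 48], [-∞, ∞, 68, 68], [-∞, 34, ∞, 96], [-∞, 34, 88, ∞]]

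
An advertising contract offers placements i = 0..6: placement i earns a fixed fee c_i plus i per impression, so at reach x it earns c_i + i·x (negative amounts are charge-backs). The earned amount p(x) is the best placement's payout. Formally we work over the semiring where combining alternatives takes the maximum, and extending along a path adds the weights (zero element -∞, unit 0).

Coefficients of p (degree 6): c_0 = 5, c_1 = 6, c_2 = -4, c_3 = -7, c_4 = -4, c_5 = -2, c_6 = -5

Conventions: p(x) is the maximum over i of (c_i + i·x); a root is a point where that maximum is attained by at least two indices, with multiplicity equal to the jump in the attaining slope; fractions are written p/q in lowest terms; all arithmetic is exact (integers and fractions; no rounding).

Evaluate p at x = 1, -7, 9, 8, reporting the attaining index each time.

p(1) = max(5+0·1=5, 6+1·1=7, -4+2·1=-2, -7+3·1=-4, -4+4·1=0, -2+5·1=3, -5+6·1=1) = 7 (attained by i=1)
p(-7) = max(5+0·(-7)=5, 6+1·(-7)=-1, -4+2·(-7)=-18, -7+3·(-7)=-28, -4+4·(-7)=-32, -2+5·(-7)=-37, -5+6·(-7)=-47) = 5 (attained by i=0)
p(9) = max(5+0·9=5, 6+1·9=15, -4+2·9=14, -7+3·9=20, -4+4·9=32, -2+5·9=43, -5+6·9=49) = 49 (attained by i=6)
p(8) = max(5+0·8=5, 6+1·8=14, -4+2·8=12, -7+3·8=17, -4+4·8=28, -2+5·8=38, -5+6·8=43) = 43 (attained by i=6)
Answer: p(1) = 7; p(-7) = 5; p(9) = 49; p(8) = 43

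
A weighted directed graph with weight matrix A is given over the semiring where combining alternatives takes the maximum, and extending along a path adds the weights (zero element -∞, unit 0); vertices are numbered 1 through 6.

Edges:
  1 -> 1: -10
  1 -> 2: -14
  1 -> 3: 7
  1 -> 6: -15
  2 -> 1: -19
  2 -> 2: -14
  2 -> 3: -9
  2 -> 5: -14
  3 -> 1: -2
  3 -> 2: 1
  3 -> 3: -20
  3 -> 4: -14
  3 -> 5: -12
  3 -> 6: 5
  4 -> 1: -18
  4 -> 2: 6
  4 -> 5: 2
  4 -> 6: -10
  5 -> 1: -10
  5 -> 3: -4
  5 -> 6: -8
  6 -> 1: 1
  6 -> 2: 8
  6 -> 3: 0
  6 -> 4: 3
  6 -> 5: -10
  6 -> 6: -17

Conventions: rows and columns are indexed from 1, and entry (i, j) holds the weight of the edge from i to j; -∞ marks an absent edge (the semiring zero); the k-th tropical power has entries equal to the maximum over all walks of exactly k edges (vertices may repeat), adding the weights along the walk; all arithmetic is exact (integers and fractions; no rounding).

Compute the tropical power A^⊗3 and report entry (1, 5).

A^⊗2:
  [5, 8, -3, -7, -5, 12]
  [-11, -8, -12, -23, -21, -4]
  [6, 13, 5, 8, -5, -12]
  [-8, -2, -2, -7, -8, -6]
  [-6, 0, -3, -5, -16, 1]
  [-2, 9, 8, -14, 5, 5]
A^⊗3:
  [13, 20, 12, 15, 2, 2]
  [-3, 4, -4, -1, -14, -7]
  [3, 14, 13, -9, 10, 10]
  [-4, 2, -1, -3, -5, 3]
  [2, 9, 1, 4, -3, 2]
  [6, 13, 5, 8, -4, 13]
Key observation: the optimum is the walk 1->3->6->5, with weight 7 + 5 + (-10) = 2.
Optimal value attained by: walk 1->3->6->5.
Answer: (A^⊗3)[1][5] = 2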